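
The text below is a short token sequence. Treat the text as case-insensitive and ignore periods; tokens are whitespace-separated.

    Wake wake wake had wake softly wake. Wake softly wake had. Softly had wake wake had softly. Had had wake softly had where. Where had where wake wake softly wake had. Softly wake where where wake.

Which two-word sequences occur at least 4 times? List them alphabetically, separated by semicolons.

softly wake; wake had; wake softly; wake wake

Bigram counts meeting the condition (at least 4 times):
  softly wake: 4
  wake had: 4
  wake softly: 4
  wake wake: 5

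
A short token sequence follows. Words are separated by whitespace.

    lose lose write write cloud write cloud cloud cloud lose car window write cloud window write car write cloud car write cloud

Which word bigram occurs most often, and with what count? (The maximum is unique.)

Bigram frequencies (highest first):
  write cloud: 5
  cloud cloud: 2
  window write: 2
  car write: 2
  lose lose: 1
  lose write: 1
  … (8 more, each ≤ 1)

"write cloud", 5 times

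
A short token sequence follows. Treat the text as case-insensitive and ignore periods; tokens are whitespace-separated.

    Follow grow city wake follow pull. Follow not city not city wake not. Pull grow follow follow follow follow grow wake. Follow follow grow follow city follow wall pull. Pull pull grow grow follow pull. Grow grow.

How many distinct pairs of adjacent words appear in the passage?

21

37 tokens → 36 bigram windows in total.
Repeated bigrams (each contributes count−1 duplicates):
  follow follow: 4
  follow grow: 3
  grow follow: 3
  pull grow: 3
  city wake: 2
  follow pull: 2
  grow grow: 2
  not city: 2
  … (2 more repeated)
15 duplicate windows → 36 − 15 = 21 distinct.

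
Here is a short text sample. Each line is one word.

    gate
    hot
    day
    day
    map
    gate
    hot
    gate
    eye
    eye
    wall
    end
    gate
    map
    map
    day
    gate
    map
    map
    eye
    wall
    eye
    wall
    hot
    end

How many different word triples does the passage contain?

25 tokens → 23 trigram windows in total.
Repeated trigrams (each contributes count−1 duplicates):
  gate map map: 2
1 duplicate windows → 23 − 1 = 22 distinct.

22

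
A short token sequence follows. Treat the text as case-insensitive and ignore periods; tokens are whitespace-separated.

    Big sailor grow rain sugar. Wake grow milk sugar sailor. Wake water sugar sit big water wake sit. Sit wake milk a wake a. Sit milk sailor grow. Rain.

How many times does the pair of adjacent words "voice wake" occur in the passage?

0

Scanning the 28 overlapping bigram windows for "voice wake":
  (none found)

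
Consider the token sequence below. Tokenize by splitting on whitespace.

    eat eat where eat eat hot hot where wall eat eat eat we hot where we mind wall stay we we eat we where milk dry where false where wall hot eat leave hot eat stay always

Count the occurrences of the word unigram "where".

Scanning the 37 tokens for "where":
  position 3: where
  position 8: where
  position 15: where
  position 24: where
  position 27: where
  position 29: where

6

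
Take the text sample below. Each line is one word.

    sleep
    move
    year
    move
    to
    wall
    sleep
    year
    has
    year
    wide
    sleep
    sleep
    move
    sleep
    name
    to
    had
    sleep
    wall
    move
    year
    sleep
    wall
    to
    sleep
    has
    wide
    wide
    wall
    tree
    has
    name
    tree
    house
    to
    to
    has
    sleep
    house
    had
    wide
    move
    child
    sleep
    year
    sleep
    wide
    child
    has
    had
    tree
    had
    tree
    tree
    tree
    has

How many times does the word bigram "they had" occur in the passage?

Scanning the 56 overlapping bigram windows for "they had":
  (none found)

0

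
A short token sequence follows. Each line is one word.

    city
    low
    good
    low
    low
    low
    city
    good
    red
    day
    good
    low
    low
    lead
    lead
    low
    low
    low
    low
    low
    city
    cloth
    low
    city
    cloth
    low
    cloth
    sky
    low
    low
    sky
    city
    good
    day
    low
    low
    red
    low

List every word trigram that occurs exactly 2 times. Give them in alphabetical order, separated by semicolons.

Trigram counts meeting the condition (exactly 2 times):
  city cloth low: 2
  good low low: 2
  low city cloth: 2
  low low city: 2

city cloth low; good low low; low city cloth; low low city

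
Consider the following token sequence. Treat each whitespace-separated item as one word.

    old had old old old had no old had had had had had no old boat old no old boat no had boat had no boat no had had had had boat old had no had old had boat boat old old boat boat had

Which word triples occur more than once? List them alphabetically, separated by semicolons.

Trigram counts meeting the condition (more than once):
  boat no had: 2
  had had had: 5
  had no old: 2
  no old boat: 2
  old had no: 2

boat no had; had had had; had no old; no old boat; old had no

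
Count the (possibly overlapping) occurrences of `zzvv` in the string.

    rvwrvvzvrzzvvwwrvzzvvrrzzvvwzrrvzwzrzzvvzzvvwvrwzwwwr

Sliding a length-4 window over the 53 characters (50 positions):
  position 10–13: zzvv
  position 18–21: zzvv
  position 24–27: zzvv
  position 37–40: zzvv
  position 41–44: zzvv

5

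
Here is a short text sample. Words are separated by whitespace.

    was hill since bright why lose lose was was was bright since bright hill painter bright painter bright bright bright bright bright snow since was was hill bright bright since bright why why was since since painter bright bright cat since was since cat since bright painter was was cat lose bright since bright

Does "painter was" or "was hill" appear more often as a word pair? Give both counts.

"painter was": 1 occurrence
"was hill": 2 occurrences

"was hill" (2 vs 1)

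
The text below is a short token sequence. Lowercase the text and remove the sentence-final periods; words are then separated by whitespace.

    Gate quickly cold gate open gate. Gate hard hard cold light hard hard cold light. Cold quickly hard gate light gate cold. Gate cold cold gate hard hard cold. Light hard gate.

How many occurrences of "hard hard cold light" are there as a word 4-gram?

3

Scanning the 29 overlapping 4-gram windows for "hard hard cold light":
  position 8–11: hard hard cold light
  position 12–15: hard hard cold light
  position 27–30: hard hard cold light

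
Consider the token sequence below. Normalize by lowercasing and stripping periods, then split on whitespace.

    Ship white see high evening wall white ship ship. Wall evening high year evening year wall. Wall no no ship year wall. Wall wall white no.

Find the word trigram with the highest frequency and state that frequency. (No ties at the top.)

Trigram frequencies (highest first):
  year wall wall: 2
  ship white see: 1
  white see high: 1
  see high evening: 1
  high evening wall: 1
  evening wall white: 1
  … (17 more, each ≤ 1)

"year wall wall", 2 times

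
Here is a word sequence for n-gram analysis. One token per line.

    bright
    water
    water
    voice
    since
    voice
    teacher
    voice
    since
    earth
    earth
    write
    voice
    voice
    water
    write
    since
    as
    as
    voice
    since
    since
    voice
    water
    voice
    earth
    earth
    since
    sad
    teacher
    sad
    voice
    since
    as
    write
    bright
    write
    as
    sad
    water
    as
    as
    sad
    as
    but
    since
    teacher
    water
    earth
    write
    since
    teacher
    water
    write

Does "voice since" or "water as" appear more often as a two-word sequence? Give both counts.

"voice since" (4 vs 1)

"voice since": 4 occurrences
"water as": 1 occurrence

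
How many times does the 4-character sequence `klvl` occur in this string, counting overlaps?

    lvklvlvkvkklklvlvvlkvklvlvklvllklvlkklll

Sliding a length-4 window over the 40 characters (37 positions):
  position 3–6: klvl
  position 13–16: klvl
  position 22–25: klvl
  position 27–30: klvl
  position 32–35: klvl

5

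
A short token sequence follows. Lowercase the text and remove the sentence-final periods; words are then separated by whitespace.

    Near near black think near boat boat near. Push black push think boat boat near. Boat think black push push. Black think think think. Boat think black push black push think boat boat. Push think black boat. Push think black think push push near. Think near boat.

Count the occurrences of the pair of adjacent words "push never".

Scanning the 46 overlapping bigram windows for "push never":
  (none found)

0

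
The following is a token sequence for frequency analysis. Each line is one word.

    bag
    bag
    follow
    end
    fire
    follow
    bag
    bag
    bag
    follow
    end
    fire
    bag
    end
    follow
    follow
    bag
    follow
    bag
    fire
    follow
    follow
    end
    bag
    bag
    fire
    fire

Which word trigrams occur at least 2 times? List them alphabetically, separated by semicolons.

bag bag follow; bag follow end; follow end fire

Trigram counts meeting the condition (at least 2 times):
  bag bag follow: 2
  bag follow end: 2
  follow end fire: 2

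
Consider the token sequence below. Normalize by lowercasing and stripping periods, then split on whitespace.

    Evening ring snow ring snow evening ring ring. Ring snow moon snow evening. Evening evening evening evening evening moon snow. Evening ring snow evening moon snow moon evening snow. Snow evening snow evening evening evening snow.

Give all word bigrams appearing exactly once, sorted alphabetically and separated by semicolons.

Bigram counts meeting the condition (exactly once):
  moon evening: 1
  snow ring: 1
  snow snow: 1

moon evening; snow ring; snow snow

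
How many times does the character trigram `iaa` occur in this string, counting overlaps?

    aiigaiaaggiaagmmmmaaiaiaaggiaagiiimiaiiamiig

4

Sliding a length-3 window over the 44 characters (42 positions):
  position 6–8: iaa
  position 11–13: iaa
  position 23–25: iaa
  position 28–30: iaa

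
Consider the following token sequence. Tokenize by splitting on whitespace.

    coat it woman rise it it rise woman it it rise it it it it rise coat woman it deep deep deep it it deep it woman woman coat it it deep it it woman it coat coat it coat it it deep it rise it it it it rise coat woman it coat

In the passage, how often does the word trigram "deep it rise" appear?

Scanning the 52 overlapping trigram windows for "deep it rise":
  position 43–45: deep it rise

1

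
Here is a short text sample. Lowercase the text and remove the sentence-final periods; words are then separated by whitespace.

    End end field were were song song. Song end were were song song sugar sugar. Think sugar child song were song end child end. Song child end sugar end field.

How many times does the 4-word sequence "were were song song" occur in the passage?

Scanning the 27 overlapping 4-gram windows for "were were song song":
  position 4–7: were were song song
  position 10–13: were were song song

2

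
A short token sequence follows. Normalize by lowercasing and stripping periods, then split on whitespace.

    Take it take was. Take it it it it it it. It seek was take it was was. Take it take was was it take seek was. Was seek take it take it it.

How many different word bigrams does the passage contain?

13

34 tokens → 33 bigram windows in total.
Repeated bigrams (each contributes count−1 duplicates):
  it it: 7
  take it: 6
  it take: 4
  was take: 3
  was was: 3
  seek was: 2
  take was: 2
20 duplicate windows → 33 − 20 = 13 distinct.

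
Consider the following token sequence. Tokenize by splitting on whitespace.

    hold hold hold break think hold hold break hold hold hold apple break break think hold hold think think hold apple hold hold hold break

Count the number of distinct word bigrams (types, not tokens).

11

25 tokens → 24 bigram windows in total.
Repeated bigrams (each contributes count−1 duplicates):
  hold hold: 8
  hold break: 3
  think hold: 3
  break think: 2
  hold apple: 2
13 duplicate windows → 24 − 13 = 11 distinct.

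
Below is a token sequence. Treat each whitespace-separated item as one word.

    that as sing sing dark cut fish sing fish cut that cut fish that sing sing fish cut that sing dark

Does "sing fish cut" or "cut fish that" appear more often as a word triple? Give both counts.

"sing fish cut" (2 vs 1)

"sing fish cut": 2 occurrences
"cut fish that": 1 occurrence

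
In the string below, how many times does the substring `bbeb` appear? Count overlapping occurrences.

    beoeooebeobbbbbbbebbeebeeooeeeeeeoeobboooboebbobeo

Sliding a length-4 window over the 50 characters (47 positions):
  position 16–19: bbeb

1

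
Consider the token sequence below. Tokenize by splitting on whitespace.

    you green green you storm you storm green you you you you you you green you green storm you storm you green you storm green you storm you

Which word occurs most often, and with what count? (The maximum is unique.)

"you", 15 times

Unigram frequencies (highest first):
  you: 15
  green: 7
  storm: 6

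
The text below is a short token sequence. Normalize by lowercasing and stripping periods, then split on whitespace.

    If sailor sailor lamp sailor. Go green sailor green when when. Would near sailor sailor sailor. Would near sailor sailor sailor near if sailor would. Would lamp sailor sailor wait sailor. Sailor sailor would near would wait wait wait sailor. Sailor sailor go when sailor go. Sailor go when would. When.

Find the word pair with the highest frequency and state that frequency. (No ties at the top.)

"sailor sailor", 10 times

Bigram frequencies (highest first):
  sailor sailor: 10
  sailor go: 4
  would near: 3
  sailor would: 3
  if sailor: 2
  lamp sailor: 2
  … (21 more, each ≤ 2)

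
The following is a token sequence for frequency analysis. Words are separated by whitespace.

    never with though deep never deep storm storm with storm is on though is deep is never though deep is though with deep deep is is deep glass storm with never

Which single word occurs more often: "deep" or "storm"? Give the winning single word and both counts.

"deep" (7 vs 4)

"deep": 7 occurrences
"storm": 4 occurrences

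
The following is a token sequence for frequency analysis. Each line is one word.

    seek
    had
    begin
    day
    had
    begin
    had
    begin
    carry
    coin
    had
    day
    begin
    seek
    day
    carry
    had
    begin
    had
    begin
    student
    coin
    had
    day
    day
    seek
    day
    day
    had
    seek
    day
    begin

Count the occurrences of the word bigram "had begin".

Scanning the 31 overlapping bigram windows for "had begin":
  position 2–3: had begin
  position 5–6: had begin
  position 7–8: had begin
  position 17–18: had begin
  position 19–20: had begin

5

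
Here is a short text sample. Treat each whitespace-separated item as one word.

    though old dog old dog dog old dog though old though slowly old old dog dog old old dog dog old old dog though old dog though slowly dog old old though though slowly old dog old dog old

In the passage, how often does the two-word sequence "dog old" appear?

7

Scanning the 38 overlapping bigram windows for "dog old":
  position 3–4: dog old
  position 6–7: dog old
  position 16–17: dog old
  position 20–21: dog old
  position 29–30: dog old
  position 36–37: dog old
  position 38–39: dog old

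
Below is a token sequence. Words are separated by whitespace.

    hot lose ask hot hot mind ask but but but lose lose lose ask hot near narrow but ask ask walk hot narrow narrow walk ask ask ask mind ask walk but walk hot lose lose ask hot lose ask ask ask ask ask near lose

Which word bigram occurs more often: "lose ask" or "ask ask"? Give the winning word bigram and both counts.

"lose ask": 4 occurrences
"ask ask": 7 occurrences

"ask ask" (7 vs 4)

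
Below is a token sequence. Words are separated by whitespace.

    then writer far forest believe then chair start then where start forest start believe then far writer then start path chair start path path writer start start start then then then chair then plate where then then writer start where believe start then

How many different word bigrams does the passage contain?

31

43 tokens → 42 bigram windows in total.
Repeated bigrams (each contributes count−1 duplicates):
  start then: 3
  then then: 3
  believe then: 2
  chair start: 2
  start path: 2
  start start: 2
  then chair: 2
  then writer: 2
  … (1 more repeated)
11 duplicate windows → 42 − 11 = 31 distinct.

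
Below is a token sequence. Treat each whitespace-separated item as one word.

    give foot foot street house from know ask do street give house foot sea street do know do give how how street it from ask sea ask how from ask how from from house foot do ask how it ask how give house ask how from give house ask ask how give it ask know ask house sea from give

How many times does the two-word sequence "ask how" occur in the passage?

6

Scanning the 59 overlapping bigram windows for "ask how":
  position 27–28: ask how
  position 30–31: ask how
  position 37–38: ask how
  position 40–41: ask how
  position 44–45: ask how
  position 50–51: ask how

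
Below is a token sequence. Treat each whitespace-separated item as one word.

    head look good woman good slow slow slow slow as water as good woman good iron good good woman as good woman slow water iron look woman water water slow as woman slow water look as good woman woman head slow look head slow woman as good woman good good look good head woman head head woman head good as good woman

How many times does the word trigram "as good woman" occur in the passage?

5

Scanning the 60 overlapping trigram windows for "as good woman":
  position 12–14: as good woman
  position 20–22: as good woman
  position 36–38: as good woman
  position 46–48: as good woman
  position 60–62: as good woman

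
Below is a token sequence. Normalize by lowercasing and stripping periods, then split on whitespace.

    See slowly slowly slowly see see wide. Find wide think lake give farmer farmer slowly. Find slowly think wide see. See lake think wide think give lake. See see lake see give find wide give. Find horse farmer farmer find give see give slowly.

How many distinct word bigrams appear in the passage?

44 tokens → 43 bigram windows in total.
Repeated bigrams (each contributes count−1 duplicates):
  see see: 3
  farmer farmer: 2
  find wide: 2
  give find: 2
  lake see: 2
  see give: 2
  see lake: 2
  slowly slowly: 2
  … (2 more repeated)
11 duplicate windows → 43 − 11 = 32 distinct.

32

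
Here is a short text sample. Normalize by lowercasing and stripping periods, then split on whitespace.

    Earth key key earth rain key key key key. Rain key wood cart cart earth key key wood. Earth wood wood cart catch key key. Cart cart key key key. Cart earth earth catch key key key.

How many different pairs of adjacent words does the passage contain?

19

37 tokens → 36 bigram windows in total.
Repeated bigrams (each contributes count−1 duplicates):
  key key: 10
  cart cart: 2
  cart earth: 2
  catch key: 2
  earth key: 2
  key cart: 2
  key wood: 2
  rain key: 2
  … (1 more repeated)
17 duplicate windows → 36 − 17 = 19 distinct.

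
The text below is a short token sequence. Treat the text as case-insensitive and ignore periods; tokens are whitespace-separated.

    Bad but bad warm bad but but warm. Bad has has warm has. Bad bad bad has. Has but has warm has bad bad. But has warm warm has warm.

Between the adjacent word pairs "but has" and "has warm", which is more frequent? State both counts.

"but has": 2 occurrences
"has warm": 4 occurrences

"has warm" (4 vs 2)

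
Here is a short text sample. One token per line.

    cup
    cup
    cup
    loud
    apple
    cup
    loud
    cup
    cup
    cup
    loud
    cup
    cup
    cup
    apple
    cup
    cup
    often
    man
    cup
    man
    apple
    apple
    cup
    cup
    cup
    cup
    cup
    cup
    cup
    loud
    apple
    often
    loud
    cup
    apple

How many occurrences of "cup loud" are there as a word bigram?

4

Scanning the 35 overlapping bigram windows for "cup loud":
  position 3–4: cup loud
  position 6–7: cup loud
  position 10–11: cup loud
  position 30–31: cup loud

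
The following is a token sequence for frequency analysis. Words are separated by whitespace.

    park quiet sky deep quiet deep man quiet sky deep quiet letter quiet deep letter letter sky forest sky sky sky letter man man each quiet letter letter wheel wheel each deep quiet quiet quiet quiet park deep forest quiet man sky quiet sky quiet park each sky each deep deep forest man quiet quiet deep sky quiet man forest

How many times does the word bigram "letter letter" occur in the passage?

2

Scanning the 59 overlapping bigram windows for "letter letter":
  position 15–16: letter letter
  position 27–28: letter letter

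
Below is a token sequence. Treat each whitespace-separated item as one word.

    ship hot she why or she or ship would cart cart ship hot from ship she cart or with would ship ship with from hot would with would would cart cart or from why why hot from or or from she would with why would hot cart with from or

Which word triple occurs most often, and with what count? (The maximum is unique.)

Trigram frequencies (highest first):
  would cart cart: 2
  ship hot she: 1
  hot she why: 1
  she why or: 1
  why or she: 1
  or she or: 1
  … (41 more, each ≤ 1)

"would cart cart", 2 times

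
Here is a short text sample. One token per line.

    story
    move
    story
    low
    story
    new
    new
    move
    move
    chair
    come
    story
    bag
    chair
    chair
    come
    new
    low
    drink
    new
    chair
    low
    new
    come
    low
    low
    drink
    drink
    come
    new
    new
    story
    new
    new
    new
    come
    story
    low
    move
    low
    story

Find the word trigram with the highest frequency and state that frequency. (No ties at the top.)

"story new new", 2 times

Trigram frequencies (highest first):
  story new new: 2
  story move story: 1
  move story low: 1
  story low story: 1
  low story new: 1
  new new move: 1
  … (32 more, each ≤ 1)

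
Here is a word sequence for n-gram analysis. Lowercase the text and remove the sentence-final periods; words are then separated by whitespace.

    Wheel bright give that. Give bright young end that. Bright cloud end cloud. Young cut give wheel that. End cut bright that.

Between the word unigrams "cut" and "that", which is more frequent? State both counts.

"cut": 2 occurrences
"that": 4 occurrences

"that" (4 vs 2)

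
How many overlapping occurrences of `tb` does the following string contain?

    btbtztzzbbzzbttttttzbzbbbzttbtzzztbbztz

3

Sliding a length-2 window over the 39 characters (38 positions):
  position 2–3: tb
  position 28–29: tb
  position 34–35: tb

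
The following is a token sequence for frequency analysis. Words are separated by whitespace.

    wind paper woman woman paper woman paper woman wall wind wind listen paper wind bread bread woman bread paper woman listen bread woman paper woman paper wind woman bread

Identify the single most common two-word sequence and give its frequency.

"paper woman", 5 times

Bigram frequencies (highest first):
  paper woman: 5
  woman paper: 4
  paper wind: 2
  bread woman: 2
  woman bread: 2
  wind paper: 1
  … (12 more, each ≤ 1)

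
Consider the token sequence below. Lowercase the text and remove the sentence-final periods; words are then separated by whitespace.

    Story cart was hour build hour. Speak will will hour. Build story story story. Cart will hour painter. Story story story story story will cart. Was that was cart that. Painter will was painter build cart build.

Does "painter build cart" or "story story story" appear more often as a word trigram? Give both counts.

"painter build cart": 1 occurrence
"story story story": 4 occurrences

"story story story" (4 vs 1)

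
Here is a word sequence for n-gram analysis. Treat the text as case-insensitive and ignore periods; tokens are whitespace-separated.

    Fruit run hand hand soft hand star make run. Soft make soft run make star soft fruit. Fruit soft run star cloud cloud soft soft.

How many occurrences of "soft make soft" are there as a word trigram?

1

Scanning the 23 overlapping trigram windows for "soft make soft":
  position 10–12: soft make soft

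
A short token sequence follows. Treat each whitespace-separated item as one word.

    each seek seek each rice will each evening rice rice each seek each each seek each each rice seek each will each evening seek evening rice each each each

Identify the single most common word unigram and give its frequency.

"each", 13 times

Unigram frequencies (highest first):
  each: 13
  seek: 6
  rice: 5
  evening: 3
  will: 2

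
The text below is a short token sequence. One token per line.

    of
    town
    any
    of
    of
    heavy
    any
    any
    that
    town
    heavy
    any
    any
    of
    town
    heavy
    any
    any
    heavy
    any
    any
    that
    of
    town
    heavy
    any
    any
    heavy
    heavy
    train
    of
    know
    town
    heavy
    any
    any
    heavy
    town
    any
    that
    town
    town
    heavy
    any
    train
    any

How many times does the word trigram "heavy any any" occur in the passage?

6

Scanning the 44 overlapping trigram windows for "heavy any any":
  position 6–8: heavy any any
  position 11–13: heavy any any
  position 16–18: heavy any any
  position 19–21: heavy any any
  position 25–27: heavy any any
  position 34–36: heavy any any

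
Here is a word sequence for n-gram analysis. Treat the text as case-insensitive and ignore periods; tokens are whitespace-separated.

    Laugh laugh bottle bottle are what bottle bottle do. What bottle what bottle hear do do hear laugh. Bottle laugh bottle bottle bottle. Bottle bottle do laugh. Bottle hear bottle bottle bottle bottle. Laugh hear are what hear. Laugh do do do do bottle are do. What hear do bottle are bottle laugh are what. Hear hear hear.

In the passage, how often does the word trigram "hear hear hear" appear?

1

Scanning the 56 overlapping trigram windows for "hear hear hear":
  position 56–58: hear hear hear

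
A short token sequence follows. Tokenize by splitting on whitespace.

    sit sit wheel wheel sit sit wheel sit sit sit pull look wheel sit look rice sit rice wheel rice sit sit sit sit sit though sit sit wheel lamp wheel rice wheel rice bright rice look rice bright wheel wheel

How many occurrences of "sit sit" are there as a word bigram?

9

Scanning the 40 overlapping bigram windows for "sit sit":
  position 1–2: sit sit
  position 5–6: sit sit
  position 8–9: sit sit
  position 9–10: sit sit
  position 21–22: sit sit
  position 22–23: sit sit
  position 23–24: sit sit
  position 24–25: sit sit
  position 27–28: sit sit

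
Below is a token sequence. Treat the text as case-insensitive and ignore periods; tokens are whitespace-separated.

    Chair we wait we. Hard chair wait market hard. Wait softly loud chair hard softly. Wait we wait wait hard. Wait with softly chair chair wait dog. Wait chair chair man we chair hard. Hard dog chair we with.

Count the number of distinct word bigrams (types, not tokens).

39 tokens → 38 bigram windows in total.
Repeated bigrams (each contributes count−1 duplicates):
  chair chair: 2
  chair hard: 2
  chair wait: 2
  chair we: 2
  hard wait: 2
  wait we: 2
  we wait: 2
7 duplicate windows → 38 − 7 = 31 distinct.

31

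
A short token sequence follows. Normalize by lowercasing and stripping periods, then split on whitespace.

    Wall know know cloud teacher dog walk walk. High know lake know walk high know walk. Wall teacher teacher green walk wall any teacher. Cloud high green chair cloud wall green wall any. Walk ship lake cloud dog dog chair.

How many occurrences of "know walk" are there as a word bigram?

2

Scanning the 39 overlapping bigram windows for "know walk":
  position 12–13: know walk
  position 15–16: know walk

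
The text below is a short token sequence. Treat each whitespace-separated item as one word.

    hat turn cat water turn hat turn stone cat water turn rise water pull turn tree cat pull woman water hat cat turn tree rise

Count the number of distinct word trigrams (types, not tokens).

25 tokens → 23 trigram windows in total.
Repeated trigrams (each contributes count−1 duplicates):
  cat water turn: 2
1 duplicate windows → 23 − 1 = 22 distinct.

22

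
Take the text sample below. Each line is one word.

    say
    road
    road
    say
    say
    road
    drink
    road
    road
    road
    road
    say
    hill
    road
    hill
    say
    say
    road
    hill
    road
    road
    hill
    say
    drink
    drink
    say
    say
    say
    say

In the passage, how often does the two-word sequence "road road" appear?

Scanning the 28 overlapping bigram windows for "road road":
  position 2–3: road road
  position 8–9: road road
  position 9–10: road road
  position 10–11: road road
  position 20–21: road road

5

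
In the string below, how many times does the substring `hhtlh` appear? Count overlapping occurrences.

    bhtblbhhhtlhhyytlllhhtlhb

Sliding a length-5 window over the 25 characters (21 positions):
  position 8–12: hhtlh
  position 20–24: hhtlh

2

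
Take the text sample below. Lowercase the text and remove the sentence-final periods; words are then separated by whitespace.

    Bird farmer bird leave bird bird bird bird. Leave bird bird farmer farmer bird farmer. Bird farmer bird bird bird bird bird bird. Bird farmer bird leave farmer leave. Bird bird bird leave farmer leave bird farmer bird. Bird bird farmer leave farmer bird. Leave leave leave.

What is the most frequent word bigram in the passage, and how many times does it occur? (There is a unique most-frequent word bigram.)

"bird bird", 14 times

Bigram frequencies (highest first):
  bird bird: 14
  bird farmer: 7
  farmer bird: 7
  bird leave: 5
  leave bird: 4
  leave farmer: 3
  … (3 more, each ≤ 3)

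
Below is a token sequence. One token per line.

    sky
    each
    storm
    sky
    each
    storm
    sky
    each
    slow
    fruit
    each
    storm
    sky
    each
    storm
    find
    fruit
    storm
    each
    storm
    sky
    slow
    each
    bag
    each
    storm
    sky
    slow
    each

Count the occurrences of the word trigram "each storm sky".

Scanning the 27 overlapping trigram windows for "each storm sky":
  position 2–4: each storm sky
  position 5–7: each storm sky
  position 11–13: each storm sky
  position 19–21: each storm sky
  position 25–27: each storm sky

5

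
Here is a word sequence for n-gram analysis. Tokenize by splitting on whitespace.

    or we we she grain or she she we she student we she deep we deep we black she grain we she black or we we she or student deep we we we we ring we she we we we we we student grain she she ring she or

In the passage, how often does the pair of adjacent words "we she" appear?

6

Scanning the 48 overlapping bigram windows for "we she":
  position 3–4: we she
  position 9–10: we she
  position 12–13: we she
  position 21–22: we she
  position 26–27: we she
  position 36–37: we she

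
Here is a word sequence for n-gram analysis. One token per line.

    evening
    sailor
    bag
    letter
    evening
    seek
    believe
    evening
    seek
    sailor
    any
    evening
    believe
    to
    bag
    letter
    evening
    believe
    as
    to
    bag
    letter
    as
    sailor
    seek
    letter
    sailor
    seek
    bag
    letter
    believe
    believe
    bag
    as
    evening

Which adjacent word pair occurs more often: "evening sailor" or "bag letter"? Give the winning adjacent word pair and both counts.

"evening sailor": 1 occurrence
"bag letter": 4 occurrences

"bag letter" (4 vs 1)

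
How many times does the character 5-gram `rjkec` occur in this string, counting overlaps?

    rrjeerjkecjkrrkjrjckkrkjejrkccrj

1

Sliding a length-5 window over the 32 characters (28 positions):
  position 6–10: rjkec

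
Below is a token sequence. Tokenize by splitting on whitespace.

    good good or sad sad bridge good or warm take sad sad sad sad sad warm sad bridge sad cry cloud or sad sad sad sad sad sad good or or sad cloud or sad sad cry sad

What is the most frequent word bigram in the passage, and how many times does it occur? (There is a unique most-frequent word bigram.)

"sad sad", 11 times

Bigram frequencies (highest first):
  sad sad: 11
  or sad: 4
  good or: 3
  sad bridge: 2
  sad cry: 2
  cloud or: 2
  … (13 more, each ≤ 1)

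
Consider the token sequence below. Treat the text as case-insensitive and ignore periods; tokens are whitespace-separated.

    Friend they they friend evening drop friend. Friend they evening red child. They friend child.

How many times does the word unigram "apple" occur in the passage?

0

Scanning the 15 tokens for "apple":
  (none found)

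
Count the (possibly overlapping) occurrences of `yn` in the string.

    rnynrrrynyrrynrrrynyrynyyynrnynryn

8

Sliding a length-2 window over the 34 characters (33 positions):
  position 3–4: yn
  position 8–9: yn
  position 13–14: yn
  position 18–19: yn
  position 22–23: yn
  position 26–27: yn
  position 30–31: yn
  position 33–34: yn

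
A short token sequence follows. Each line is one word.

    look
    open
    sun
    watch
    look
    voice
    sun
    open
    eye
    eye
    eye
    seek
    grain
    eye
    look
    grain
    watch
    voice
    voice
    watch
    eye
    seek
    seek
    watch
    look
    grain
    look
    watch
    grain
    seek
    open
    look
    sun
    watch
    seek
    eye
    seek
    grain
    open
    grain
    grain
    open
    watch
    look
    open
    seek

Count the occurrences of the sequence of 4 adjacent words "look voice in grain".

0

Scanning the 43 overlapping 4-gram windows for "look voice in grain":
  (none found)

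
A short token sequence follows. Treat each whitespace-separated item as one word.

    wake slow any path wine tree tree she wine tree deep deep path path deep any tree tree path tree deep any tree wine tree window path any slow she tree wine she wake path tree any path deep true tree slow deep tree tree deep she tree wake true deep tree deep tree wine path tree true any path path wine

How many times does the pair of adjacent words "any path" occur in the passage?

Scanning the 61 overlapping bigram windows for "any path":
  position 3–4: any path
  position 37–38: any path
  position 59–60: any path

3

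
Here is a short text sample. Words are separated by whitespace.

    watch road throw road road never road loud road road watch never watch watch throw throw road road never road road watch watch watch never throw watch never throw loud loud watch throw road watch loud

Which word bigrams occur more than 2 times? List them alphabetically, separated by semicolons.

Bigram counts meeting the condition (more than 2 times):
  road road: 4
  road watch: 3
  throw road: 3
  watch never: 3
  watch watch: 3

road road; road watch; throw road; watch never; watch watch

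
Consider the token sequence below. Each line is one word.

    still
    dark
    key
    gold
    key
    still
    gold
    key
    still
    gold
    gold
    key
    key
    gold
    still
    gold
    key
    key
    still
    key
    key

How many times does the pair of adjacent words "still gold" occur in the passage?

3

Scanning the 20 overlapping bigram windows for "still gold":
  position 6–7: still gold
  position 9–10: still gold
  position 15–16: still gold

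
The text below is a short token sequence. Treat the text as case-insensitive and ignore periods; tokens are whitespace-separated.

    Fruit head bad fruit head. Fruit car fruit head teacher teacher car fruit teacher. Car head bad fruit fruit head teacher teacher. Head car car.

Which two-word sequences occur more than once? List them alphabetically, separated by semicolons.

bad fruit; car fruit; fruit head; head bad; head teacher; teacher car; teacher teacher

Bigram counts meeting the condition (more than once):
  bad fruit: 2
  car fruit: 2
  fruit head: 4
  head bad: 2
  head teacher: 2
  teacher car: 2
  teacher teacher: 2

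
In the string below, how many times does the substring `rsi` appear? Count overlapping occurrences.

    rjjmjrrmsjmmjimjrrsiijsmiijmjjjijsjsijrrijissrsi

2

Sliding a length-3 window over the 48 characters (46 positions):
  position 18–20: rsi
  position 46–48: rsi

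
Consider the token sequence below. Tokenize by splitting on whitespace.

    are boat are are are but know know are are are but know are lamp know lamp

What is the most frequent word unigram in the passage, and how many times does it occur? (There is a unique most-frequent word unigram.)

Unigram frequencies (highest first):
  are: 8
  know: 4
  but: 2
  lamp: 2
  boat: 1

"are", 8 times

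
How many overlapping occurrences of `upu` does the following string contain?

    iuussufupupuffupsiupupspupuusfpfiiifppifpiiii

Sliding a length-3 window over the 45 characters (43 positions):
  position 8–10: upu
  position 10–12: upu
  position 19–21: upu
  position 25–27: upu

4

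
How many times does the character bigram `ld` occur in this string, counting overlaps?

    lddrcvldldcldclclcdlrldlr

Sliding a length-2 window over the 25 characters (24 positions):
  position 1–2: ld
  position 7–8: ld
  position 9–10: ld
  position 12–13: ld
  position 22–23: ld

5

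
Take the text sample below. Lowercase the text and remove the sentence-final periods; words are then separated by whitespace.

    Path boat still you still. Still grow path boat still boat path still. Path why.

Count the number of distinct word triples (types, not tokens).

15 tokens → 13 trigram windows in total.
Repeated trigrams (each contributes count−1 duplicates):
  path boat still: 2
1 duplicate windows → 13 − 1 = 12 distinct.

12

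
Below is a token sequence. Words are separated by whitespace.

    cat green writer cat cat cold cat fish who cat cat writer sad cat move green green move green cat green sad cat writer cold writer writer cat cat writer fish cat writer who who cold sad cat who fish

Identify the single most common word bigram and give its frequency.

"cat writer", 4 times

Bigram frequencies (highest first):
  cat writer: 4
  cat cat: 3
  sad cat: 3
  cat green: 2
  writer cat: 2
  move green: 2
  … (23 more, each ≤ 1)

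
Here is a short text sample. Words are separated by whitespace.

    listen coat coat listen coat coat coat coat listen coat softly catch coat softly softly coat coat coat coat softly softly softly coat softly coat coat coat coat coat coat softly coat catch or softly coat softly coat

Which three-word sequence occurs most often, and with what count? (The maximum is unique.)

Trigram frequencies (highest first):
  coat coat coat: 8
  coat softly coat: 3
  listen coat coat: 2
  coat coat listen: 2
  coat listen coat: 2
  coat softly softly: 2
  … (13 more, each ≤ 2)

"coat coat coat", 8 times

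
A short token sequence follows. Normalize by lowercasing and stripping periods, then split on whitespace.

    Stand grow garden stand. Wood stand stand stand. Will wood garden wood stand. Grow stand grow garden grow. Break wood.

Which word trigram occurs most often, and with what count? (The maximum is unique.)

"stand grow garden", 2 times

Trigram frequencies (highest first):
  stand grow garden: 2
  grow garden stand: 1
  garden stand wood: 1
  stand wood stand: 1
  wood stand stand: 1
  stand stand stand: 1
  … (11 more, each ≤ 1)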